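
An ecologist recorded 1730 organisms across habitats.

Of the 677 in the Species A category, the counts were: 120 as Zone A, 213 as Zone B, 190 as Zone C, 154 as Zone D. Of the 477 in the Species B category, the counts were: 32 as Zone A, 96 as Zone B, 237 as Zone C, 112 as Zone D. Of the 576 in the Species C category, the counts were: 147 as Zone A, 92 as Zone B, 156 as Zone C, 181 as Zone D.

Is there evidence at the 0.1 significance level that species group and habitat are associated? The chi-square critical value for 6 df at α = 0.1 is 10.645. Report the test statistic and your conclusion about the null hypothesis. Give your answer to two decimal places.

148.94; reject H₀

Row totals: 677, 477, 576. Column totals: 299, 401, 583, 447. Grand total N = 1730.
Expected counts (row total × column total / N):
  Species A, Zone A: 677×299/1730 = 117.008
  Species A, Zone B: 677×401/1730 = 156.923
  Species A, Zone C: 677×583/1730 = 228.145
  Species A, Zone D: 677×447/1730 = 174.924
  Species B, Zone A: 477×299/1730 = 82.441
  Species B, Zone B: 477×401/1730 = 110.565
  Species B, Zone C: 477×583/1730 = 160.746
  Species B, Zone D: 477×447/1730 = 123.248
  Species C, Zone A: 576×299/1730 = 99.551
  Species C, Zone B: 576×401/1730 = 133.512
  Species C, Zone C: 576×583/1730 = 194.109
  Species C, Zone D: 576×447/1730 = 148.828
Contributions (O − E)²/E:
  (120 − 117.008)²/117.008 = 0.0765
  (213 − 156.923)²/156.923 = 20.0393
  (190 − 228.145)²/228.145 = 6.3777
  (154 − 174.924)²/174.924 = 2.5029
  (32 − 82.441)²/82.441 = 30.8620
  (96 − 110.565)²/110.565 = 1.9187
  (237 − 160.746)²/160.746 = 36.1730
  (112 − 123.248)²/123.248 = 1.0265
  (147 − 99.551)²/99.551 = 22.6156
  (92 − 133.512)²/133.512 = 12.9071
  (156 − 194.109)²/194.109 = 7.4819
  (181 − 148.828)²/148.828 = 6.9546
χ² = 0.0765 + 20.0393 + 6.3777 + 2.5029 + 30.8620 + 1.9187 + 36.1730 + 1.0265 + 22.6156 + 12.9071 + 7.4819 + 6.9546 = 148.94
df = (3−1)(4−1) = 6. Since 148.94 > 10.645, reject the null hypothesis of independence at α = 0.1.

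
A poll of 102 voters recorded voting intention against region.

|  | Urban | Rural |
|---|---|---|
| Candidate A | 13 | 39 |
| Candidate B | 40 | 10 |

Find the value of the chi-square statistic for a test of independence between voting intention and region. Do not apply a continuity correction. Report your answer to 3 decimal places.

Row totals: 52, 50. Column totals: 53, 49. Grand total N = 102.
Expected counts (row total × column total / N):
  Candidate A, Urban: 52×53/102 = 27.0196
  Candidate A, Rural: 52×49/102 = 24.9804
  Candidate B, Urban: 50×53/102 = 25.9804
  Candidate B, Rural: 50×49/102 = 24.0196
Contributions (O − E)²/E:
  (13 − 27.0196)²/27.0196 = 7.2743
  (39 − 24.9804)²/24.9804 = 7.8681
  (40 − 25.9804)²/25.9804 = 7.5653
  (10 − 24.0196)²/24.0196 = 8.1829
χ² = 7.2743 + 7.8681 + 7.5653 + 8.1829 = 30.891

30.891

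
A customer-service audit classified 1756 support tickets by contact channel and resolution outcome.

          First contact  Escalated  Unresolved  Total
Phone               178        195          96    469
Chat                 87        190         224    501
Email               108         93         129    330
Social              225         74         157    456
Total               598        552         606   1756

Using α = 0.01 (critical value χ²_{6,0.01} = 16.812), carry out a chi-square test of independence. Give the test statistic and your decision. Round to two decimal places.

175.16; reject H₀

Grand total N = 1756.
Expected counts (row total × column total / N):
  Phone, First contact: 469×598/1756 = 159.7164
  Phone, Escalated: 469×552/1756 = 147.4305
  Phone, Unresolved: 469×606/1756 = 161.8531
  Chat, First contact: 501×598/1756 = 170.6139
  Chat, Escalated: 501×552/1756 = 157.4897
  Chat, Unresolved: 501×606/1756 = 172.8964
  Email, First contact: 330×598/1756 = 112.3804
  Email, Escalated: 330×552/1756 = 103.7358
  Email, Unresolved: 330×606/1756 = 113.8838
  Social, First contact: 456×598/1756 = 155.2893
  Social, Escalated: 456×552/1756 = 143.3440
  Social, Unresolved: 456×606/1756 = 157.3667
Contributions (O − E)²/E:
  (178 − 159.7164)²/159.7164 = 2.0930
  (195 − 147.4305)²/147.4305 = 15.3486
  (96 − 161.8531)²/161.8531 = 26.7936
  (87 − 170.6139)²/170.6139 = 40.9772
  (190 − 157.4897)²/157.4897 = 6.7110
  (224 − 172.8964)²/172.8964 = 15.1049
  (108 − 112.3804)²/112.3804 = 0.1707
  (93 − 103.7358)²/103.7358 = 1.1111
  (129 − 113.8838)²/113.8838 = 2.0064
  (225 − 155.2893)²/155.2893 = 31.2937
  (74 − 143.3440)²/143.3440 = 33.5458
  (157 − 157.3667)²/157.3667 = 0.0009
χ² = 2.0930 + 15.3486 + 26.7936 + 40.9772 + 6.7110 + 15.1049 + 0.1707 + 1.1111 + 2.0064 + 31.2937 + 33.5458 + 0.0009 = 175.16
df = (4−1)(3−1) = 6. Since 175.16 > 16.812, reject the null hypothesis of independence at α = 0.01.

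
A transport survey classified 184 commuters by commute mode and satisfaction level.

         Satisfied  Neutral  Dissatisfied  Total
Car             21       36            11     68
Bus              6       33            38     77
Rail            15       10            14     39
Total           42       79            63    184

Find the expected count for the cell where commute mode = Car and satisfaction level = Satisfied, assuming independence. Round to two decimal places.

15.52

Row total (Car) = 68; column total (Satisfied) = 42; grand total N = 184.
Expected count = (row total × column total) / N = 68 × 42 / 184 = 15.52.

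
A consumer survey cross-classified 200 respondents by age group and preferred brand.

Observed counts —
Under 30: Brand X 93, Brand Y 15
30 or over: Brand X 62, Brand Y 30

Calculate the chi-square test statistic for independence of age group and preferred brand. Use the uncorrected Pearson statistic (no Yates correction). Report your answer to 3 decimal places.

9.984

Row totals: 108, 92. Column totals: 155, 45. Grand total N = 200.
Expected counts (row total × column total / N):
  Under 30, Brand X: 108×155/200 = 83.7000
  Under 30, Brand Y: 108×45/200 = 24.3000
  30 or over, Brand X: 92×155/200 = 71.3000
  30 or over, Brand Y: 92×45/200 = 20.7000
Contributions (O − E)²/E:
  (93 − 83.7000)²/83.7000 = 1.0333
  (15 − 24.3000)²/24.3000 = 3.5593
  (62 − 71.3000)²/71.3000 = 1.2130
  (30 − 20.7000)²/20.7000 = 4.1783
χ² = 1.0333 + 3.5593 + 1.2130 + 4.1783 = 9.984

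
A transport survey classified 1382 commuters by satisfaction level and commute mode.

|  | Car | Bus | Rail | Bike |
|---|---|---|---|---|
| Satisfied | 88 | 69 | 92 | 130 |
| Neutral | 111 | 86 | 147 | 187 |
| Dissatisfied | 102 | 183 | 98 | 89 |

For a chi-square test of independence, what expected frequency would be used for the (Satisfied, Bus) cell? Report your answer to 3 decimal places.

Row total (Satisfied) = 379; column total (Bus) = 338; grand total N = 1382.
Expected count = (row total × column total) / N = 379 × 338 / 1382 = 92.693.

92.693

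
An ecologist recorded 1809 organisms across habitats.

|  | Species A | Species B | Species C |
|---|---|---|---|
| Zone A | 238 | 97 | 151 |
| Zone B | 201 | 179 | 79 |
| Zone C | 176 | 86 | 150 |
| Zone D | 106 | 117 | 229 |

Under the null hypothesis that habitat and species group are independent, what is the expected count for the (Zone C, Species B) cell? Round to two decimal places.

Row total (Zone C) = 412; column total (Species B) = 479; grand total N = 1809.
Expected count = (row total × column total) / N = 412 × 479 / 1809 = 109.09.

109.09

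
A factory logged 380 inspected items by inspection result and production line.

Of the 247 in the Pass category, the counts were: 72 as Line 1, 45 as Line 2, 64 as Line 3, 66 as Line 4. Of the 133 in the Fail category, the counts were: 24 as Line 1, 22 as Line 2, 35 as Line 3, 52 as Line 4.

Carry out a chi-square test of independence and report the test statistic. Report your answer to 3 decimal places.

Row totals: 247, 133. Column totals: 96, 67, 99, 118. Grand total N = 380.
Expected counts (row total × column total / N):
  Pass, Line 1: 247×96/380 = 62.4000
  Pass, Line 2: 247×67/380 = 43.5500
  Pass, Line 3: 247×99/380 = 64.3500
  Pass, Line 4: 247×118/380 = 76.7000
  Fail, Line 1: 133×96/380 = 33.6000
  Fail, Line 2: 133×67/380 = 23.4500
  Fail, Line 3: 133×99/380 = 34.6500
  Fail, Line 4: 133×118/380 = 41.3000
Contributions (O − E)²/E:
  (72 − 62.4000)²/62.4000 = 1.4769
  (45 − 43.5500)²/43.5500 = 0.0483
  (64 − 64.3500)²/64.3500 = 0.0019
  (66 − 76.7000)²/76.7000 = 1.4927
  (24 − 33.6000)²/33.6000 = 2.7429
  (22 − 23.4500)²/23.4500 = 0.0897
  (35 − 34.6500)²/34.6500 = 0.0035
  (52 − 41.3000)²/41.3000 = 2.7722
χ² = 1.4769 + 0.0483 + 0.0019 + 1.4927 + 2.7429 + 0.0897 + 0.0035 + 2.7722 = 8.628

8.628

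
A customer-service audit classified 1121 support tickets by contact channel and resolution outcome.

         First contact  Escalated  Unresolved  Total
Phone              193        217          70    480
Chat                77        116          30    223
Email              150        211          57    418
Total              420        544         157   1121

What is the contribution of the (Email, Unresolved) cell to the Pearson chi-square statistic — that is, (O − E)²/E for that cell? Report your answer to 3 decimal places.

Row total (Email) = 418; column total (Unresolved) = 157; N = 1121.
Expected count E = 418 × 157 / 1121 = 58.5424.
Contribution = (O − E)²/E = (57 − 58.5424)² / 58.5424 = 0.041.

0.041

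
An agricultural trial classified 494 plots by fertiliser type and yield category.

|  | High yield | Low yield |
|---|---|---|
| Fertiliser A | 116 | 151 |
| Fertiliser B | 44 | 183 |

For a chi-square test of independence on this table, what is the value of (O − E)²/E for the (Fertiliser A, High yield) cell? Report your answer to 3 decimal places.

10.078

Row total (Fertiliser A) = 267; column total (High yield) = 160; N = 494.
Expected count E = 267 × 160 / 494 = 86.47773.
Contribution = (O − E)²/E = (116 − 86.47773)² / 86.47773 = 10.078.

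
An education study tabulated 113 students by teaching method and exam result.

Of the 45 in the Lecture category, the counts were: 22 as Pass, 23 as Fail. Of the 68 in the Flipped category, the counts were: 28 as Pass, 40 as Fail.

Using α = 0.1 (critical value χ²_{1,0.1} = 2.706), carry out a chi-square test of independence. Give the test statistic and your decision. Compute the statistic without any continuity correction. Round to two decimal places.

0.65; fail to reject H₀

Row totals: 45, 68. Column totals: 50, 63. Grand total N = 113.
Expected counts (row total × column total / N):
  Lecture, Pass: 45×50/113 = 19.9115
  Lecture, Fail: 45×63/113 = 25.0885
  Flipped, Pass: 68×50/113 = 30.0885
  Flipped, Fail: 68×63/113 = 37.9115
Contributions (O − E)²/E:
  (22 − 19.9115)²/19.9115 = 0.2191
  (23 − 25.0885)²/25.0885 = 0.1739
  (28 − 30.0885)²/30.0885 = 0.1450
  (40 − 37.9115)²/37.9115 = 0.1151
χ² = 0.2191 + 0.1739 + 0.1450 + 0.1151 = 0.65
df = (2−1)(2−1) = 1. Since 0.65 < 2.706, fail to reject the null hypothesis of independence at α = 0.1.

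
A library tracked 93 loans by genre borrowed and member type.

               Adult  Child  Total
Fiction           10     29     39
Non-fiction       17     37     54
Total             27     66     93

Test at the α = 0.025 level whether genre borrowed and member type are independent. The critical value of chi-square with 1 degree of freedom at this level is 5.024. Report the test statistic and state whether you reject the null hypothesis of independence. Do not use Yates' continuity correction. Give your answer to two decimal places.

Grand total N = 93.
Expected counts (row total × column total / N):
  Fiction, Adult: 39×27/93 = 11.3226
  Fiction, Child: 39×66/93 = 27.6774
  Non-fiction, Adult: 54×27/93 = 15.6774
  Non-fiction, Child: 54×66/93 = 38.3226
Contributions (O − E)²/E:
  (10 − 11.3226)²/11.3226 = 0.1545
  (29 − 27.6774)²/27.6774 = 0.0632
  (17 − 15.6774)²/15.6774 = 0.1116
  (37 − 38.3226)²/38.3226 = 0.0456
χ² = 0.1545 + 0.0632 + 0.1116 + 0.0456 = 0.37
df = (2−1)(2−1) = 1. Since 0.37 < 5.024, fail to reject the null hypothesis of independence at α = 0.025.

0.37; fail to reject H₀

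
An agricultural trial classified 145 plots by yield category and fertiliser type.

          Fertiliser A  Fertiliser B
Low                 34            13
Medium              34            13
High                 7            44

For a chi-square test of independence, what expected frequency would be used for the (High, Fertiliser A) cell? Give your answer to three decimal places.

26.379

Row total (High) = 51; column total (Fertiliser A) = 75; grand total N = 145.
Expected count = (row total × column total) / N = 51 × 75 / 145 = 26.379.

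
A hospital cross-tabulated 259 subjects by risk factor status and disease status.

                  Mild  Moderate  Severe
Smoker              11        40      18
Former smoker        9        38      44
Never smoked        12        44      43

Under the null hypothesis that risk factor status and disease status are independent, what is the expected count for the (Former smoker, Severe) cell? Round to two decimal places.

36.89

Row total (Former smoker) = 91; column total (Severe) = 105; grand total N = 259.
Expected count = (row total × column total) / N = 91 × 105 / 259 = 36.89.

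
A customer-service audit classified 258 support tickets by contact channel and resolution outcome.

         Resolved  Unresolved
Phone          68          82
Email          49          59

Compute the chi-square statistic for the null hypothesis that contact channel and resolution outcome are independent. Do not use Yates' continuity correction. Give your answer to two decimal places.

0.00

Row totals: 150, 108. Column totals: 117, 141. Grand total N = 258.
Expected counts (row total × column total / N):
  Phone, Resolved: 150×117/258 = 68.023
  Phone, Unresolved: 150×141/258 = 81.977
  Email, Resolved: 108×117/258 = 48.977
  Email, Unresolved: 108×141/258 = 59.023
Contributions (O − E)²/E:
  (68 − 68.023)²/68.023 = 0.0000
  (82 − 81.977)²/81.977 = 0.0000
  (49 − 48.977)²/48.977 = 0.0000
  (59 − 59.023)²/59.023 = 0.0000
χ² = 0.0000 + 0.0000 + 0.0000 + 0.0000 = 0.00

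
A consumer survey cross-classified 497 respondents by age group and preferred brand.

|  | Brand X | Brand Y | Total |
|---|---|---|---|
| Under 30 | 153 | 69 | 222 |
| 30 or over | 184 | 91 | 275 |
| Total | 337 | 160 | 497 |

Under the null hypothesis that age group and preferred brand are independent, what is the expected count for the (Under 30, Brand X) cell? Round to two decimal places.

150.53

Row total (Under 30) = 222; column total (Brand X) = 337; grand total N = 497.
Expected count = (row total × column total) / N = 222 × 337 / 497 = 150.53.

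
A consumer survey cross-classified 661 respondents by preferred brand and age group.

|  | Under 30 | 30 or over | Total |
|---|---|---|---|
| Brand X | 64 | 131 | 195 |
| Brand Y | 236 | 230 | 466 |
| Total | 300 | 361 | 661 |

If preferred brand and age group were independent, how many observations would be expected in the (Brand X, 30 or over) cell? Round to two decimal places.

Row total (Brand X) = 195; column total (30 or over) = 361; grand total N = 661.
Expected count = (row total × column total) / N = 195 × 361 / 661 = 106.50.

106.50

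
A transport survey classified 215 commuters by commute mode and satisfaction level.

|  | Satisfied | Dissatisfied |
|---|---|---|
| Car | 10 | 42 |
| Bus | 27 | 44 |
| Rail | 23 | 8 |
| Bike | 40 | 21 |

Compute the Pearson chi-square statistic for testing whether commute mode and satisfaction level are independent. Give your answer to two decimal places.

Row totals: 52, 71, 31, 61. Column totals: 100, 115. Grand total N = 215.
Expected counts (row total × column total / N):
  Car, Satisfied: 52×100/215 = 24.186
  Car, Dissatisfied: 52×115/215 = 27.814
  Bus, Satisfied: 71×100/215 = 33.023
  Bus, Dissatisfied: 71×115/215 = 37.977
  Rail, Satisfied: 31×100/215 = 14.419
  Rail, Dissatisfied: 31×115/215 = 16.581
  Bike, Satisfied: 61×100/215 = 28.372
  Bike, Dissatisfied: 61×115/215 = 32.628
Contributions (O − E)²/E:
  (10 − 24.186)²/24.186 = 8.3206
  (42 − 27.814)²/27.814 = 7.2353
  (27 − 33.023)²/33.023 = 1.0985
  (44 − 37.977)²/37.977 = 0.9552
  (23 − 14.419)²/14.419 = 5.1067
  (8 − 16.581)²/16.581 = 4.4408
  (40 − 28.372)²/28.372 = 4.7656
  (21 − 32.628)²/32.628 = 4.1440
χ² = 8.3206 + 7.2353 + 1.0985 + 0.9552 + 5.1067 + 4.4408 + 4.7656 + 4.1440 = 36.07

36.07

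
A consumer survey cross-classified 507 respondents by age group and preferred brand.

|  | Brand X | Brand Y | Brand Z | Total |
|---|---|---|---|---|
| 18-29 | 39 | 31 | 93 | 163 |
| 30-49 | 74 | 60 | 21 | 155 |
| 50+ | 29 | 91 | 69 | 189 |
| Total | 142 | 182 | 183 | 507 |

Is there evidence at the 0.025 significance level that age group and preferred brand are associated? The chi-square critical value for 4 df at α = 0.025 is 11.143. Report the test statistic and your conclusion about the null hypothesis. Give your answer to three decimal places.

Grand total N = 507.
Expected counts (row total × column total / N):
  18-29, Brand X: 163×142/507 = 45.6529
  18-29, Brand Y: 163×182/507 = 58.5128
  18-29, Brand Z: 163×183/507 = 58.8343
  30-49, Brand X: 155×142/507 = 43.4122
  30-49, Brand Y: 155×182/507 = 55.6410
  30-49, Brand Z: 155×183/507 = 55.9467
  50+, Brand X: 189×142/507 = 52.9349
  50+, Brand Y: 189×182/507 = 67.8462
  50+, Brand Z: 189×183/507 = 68.2189
Contributions (O − E)²/E:
  (39 − 45.6529)²/45.6529 = 0.9695
  (31 − 58.5128)²/58.5128 = 12.9366
  (93 − 58.8343)²/58.8343 = 19.8404
  (74 − 43.4122)²/43.4122 = 21.5519
  (60 − 55.6410)²/55.6410 = 0.3415
  (21 − 55.9467)²/55.9467 = 21.8292
  (29 − 52.9349)²/52.9349 = 10.8223
  (91 − 67.8462)²/67.8462 = 7.9017
  (69 − 68.2189)²/68.2189 = 0.0089
χ² = 0.9695 + 12.9366 + 19.8404 + 21.5519 + 0.3415 + 21.8292 + 10.8223 + 7.9017 + 0.0089 = 96.202
df = (3−1)(3−1) = 4. Since 96.202 > 11.143, reject the null hypothesis of independence at α = 0.025.

96.202; reject H₀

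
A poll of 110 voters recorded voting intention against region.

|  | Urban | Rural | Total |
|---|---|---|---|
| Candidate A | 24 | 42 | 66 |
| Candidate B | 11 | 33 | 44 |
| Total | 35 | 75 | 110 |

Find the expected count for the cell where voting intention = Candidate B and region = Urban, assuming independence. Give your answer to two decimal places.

Row total (Candidate B) = 44; column total (Urban) = 35; grand total N = 110.
Expected count = (row total × column total) / N = 44 × 35 / 110 = 14.00.

14.00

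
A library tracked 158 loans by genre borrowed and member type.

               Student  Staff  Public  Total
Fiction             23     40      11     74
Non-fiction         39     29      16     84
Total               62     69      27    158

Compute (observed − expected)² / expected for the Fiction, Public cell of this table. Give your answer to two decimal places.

0.21

Row total (Fiction) = 74; column total (Public) = 27; N = 158.
Expected count E = 74 × 27 / 158 = 12.646.
Contribution = (O − E)²/E = (11 − 12.646)² / 12.646 = 0.21.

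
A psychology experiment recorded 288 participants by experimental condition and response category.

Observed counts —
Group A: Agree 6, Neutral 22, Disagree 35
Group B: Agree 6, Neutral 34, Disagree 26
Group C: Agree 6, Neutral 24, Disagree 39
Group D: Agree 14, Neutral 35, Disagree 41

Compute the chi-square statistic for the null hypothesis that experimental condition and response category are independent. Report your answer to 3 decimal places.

Row totals: 63, 66, 69, 90. Column totals: 32, 115, 141. Grand total N = 288.
Expected counts (row total × column total / N):
  Group A, Agree: 63×32/288 = 7.0000
  Group A, Neutral: 63×115/288 = 25.1562
  Group A, Disagree: 63×141/288 = 30.8438
  Group B, Agree: 66×32/288 = 7.3333
  Group B, Neutral: 66×115/288 = 26.3542
  Group B, Disagree: 66×141/288 = 32.3125
  Group C, Agree: 69×32/288 = 7.6667
  Group C, Neutral: 69×115/288 = 27.5521
  Group C, Disagree: 69×141/288 = 33.7812
  Group D, Agree: 90×32/288 = 10.0000
  Group D, Neutral: 90×115/288 = 35.9375
  Group D, Disagree: 90×141/288 = 44.0625
Contributions (O − E)²/E:
  (6 − 7.0000)²/7.0000 = 0.1429
  (22 − 25.1562)²/25.1562 = 0.3960
  (35 − 30.8438)²/30.8438 = 0.5600
  (6 − 7.3333)²/7.3333 = 0.2424
  (34 − 26.3542)²/26.3542 = 2.2182
  (26 − 32.3125)²/32.3125 = 1.2332
  (6 − 7.6667)²/7.6667 = 0.3623
  (24 − 27.5521)²/27.5521 = 0.4579
  (39 − 33.7812)²/33.7812 = 0.8062
  (14 − 10.0000)²/10.0000 = 1.6000
  (35 − 35.9375)²/35.9375 = 0.0245
  (41 − 44.0625)²/44.0625 = 0.2129
χ² = 0.1429 + 0.3960 + 0.5600 + 0.2424 + 2.2182 + 1.2332 + 0.3623 + 0.4579 + 0.8062 + 1.6000 + 0.0245 + 0.2129 = 8.257

8.257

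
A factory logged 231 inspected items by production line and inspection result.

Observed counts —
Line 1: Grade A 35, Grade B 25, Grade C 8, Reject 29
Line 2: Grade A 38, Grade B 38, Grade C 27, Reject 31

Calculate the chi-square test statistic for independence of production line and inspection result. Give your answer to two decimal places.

7.45

Row totals: 97, 134. Column totals: 73, 63, 35, 60. Grand total N = 231.
Expected counts (row total × column total / N):
  Line 1, Grade A: 97×73/231 = 30.654
  Line 1, Grade B: 97×63/231 = 26.455
  Line 1, Grade C: 97×35/231 = 14.697
  Line 1, Reject: 97×60/231 = 25.195
  Line 2, Grade A: 134×73/231 = 42.346
  Line 2, Grade B: 134×63/231 = 36.545
  Line 2, Grade C: 134×35/231 = 20.303
  Line 2, Reject: 134×60/231 = 34.805
Contributions (O − E)²/E:
  (35 − 30.654)²/30.654 = 0.6162
  (25 − 26.455)²/26.455 = 0.0800
  (8 − 14.697)²/14.697 = 3.0516
  (29 − 25.195)²/25.195 = 0.5746
  (38 − 42.346)²/42.346 = 0.4460
  (38 − 36.545)²/36.545 = 0.0579
  (27 − 20.303)²/20.303 = 2.2090
  (31 − 34.805)²/34.805 = 0.4160
χ² = 0.6162 + 0.0800 + 3.0516 + 0.5746 + 0.4460 + 0.0579 + 2.2090 + 0.4160 = 7.45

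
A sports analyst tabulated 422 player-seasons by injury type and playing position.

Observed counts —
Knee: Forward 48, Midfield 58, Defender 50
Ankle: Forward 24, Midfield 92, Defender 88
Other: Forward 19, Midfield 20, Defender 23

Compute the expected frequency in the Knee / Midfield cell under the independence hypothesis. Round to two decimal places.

62.84

Row total (Knee) = 156; column total (Midfield) = 170; grand total N = 422.
Expected count = (row total × column total) / N = 156 × 170 / 422 = 62.84.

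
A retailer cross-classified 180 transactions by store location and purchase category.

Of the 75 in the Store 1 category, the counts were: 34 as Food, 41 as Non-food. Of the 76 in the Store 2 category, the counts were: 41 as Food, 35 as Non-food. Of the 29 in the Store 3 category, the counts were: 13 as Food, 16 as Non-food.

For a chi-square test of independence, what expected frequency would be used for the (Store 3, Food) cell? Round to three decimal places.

Row total (Store 3) = 29; column total (Food) = 88; grand total N = 180.
Expected count = (row total × column total) / N = 29 × 88 / 180 = 14.178.

14.178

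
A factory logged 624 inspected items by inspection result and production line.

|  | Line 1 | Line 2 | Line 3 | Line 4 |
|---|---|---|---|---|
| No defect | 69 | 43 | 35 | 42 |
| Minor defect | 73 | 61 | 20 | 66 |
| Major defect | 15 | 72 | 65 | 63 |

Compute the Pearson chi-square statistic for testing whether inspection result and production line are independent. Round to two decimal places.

Row totals: 189, 220, 215. Column totals: 157, 176, 120, 171. Grand total N = 624.
Expected counts (row total × column total / N):
  No defect, Line 1: 189×157/624 = 47.553
  No defect, Line 2: 189×176/624 = 53.308
  No defect, Line 3: 189×120/624 = 36.346
  No defect, Line 4: 189×171/624 = 51.793
  Minor defect, Line 1: 220×157/624 = 55.353
  Minor defect, Line 2: 220×176/624 = 62.051
  Minor defect, Line 3: 220×120/624 = 42.308
  Minor defect, Line 4: 220×171/624 = 60.288
  Major defect, Line 1: 215×157/624 = 54.095
  Major defect, Line 2: 215×176/624 = 60.641
  Major defect, Line 3: 215×120/624 = 41.346
  Major defect, Line 4: 215×171/624 = 58.918
Contributions (O − E)²/E:
  (69 − 47.553)²/47.553 = 9.6729
  (43 − 53.308)²/53.308 = 1.9932
  (35 − 36.346)²/36.346 = 0.0498
  (42 − 51.793)²/51.793 = 1.8517
  (73 − 55.353)²/55.353 = 5.6260
  (61 − 62.051)²/62.051 = 0.0178
  (20 − 42.308)²/42.308 = 11.7625
  (66 − 60.288)²/60.288 = 0.5412
  (15 − 54.095)²/54.095 = 28.2543
  (72 − 60.641)²/60.641 = 2.1277
  (65 − 41.346)²/41.346 = 13.5324
  (63 − 58.918)²/58.918 = 0.2828
χ² = 9.6729 + 1.9932 + 0.0498 + 1.8517 + 5.6260 + 0.0178 + 11.7625 + 0.5412 + 28.2543 + 2.1277 + 13.5324 + 0.2828 = 75.71

75.71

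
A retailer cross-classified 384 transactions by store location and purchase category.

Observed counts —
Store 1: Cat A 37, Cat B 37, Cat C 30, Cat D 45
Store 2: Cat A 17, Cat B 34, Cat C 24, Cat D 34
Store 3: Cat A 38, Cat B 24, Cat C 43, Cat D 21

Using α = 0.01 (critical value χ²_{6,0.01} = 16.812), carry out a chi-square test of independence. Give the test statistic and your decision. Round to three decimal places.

21.014; reject H₀

Row totals: 149, 109, 126. Column totals: 92, 95, 97, 100. Grand total N = 384.
Expected counts (row total × column total / N):
  Store 1, Cat A: 149×92/384 = 35.6979
  Store 1, Cat B: 149×95/384 = 36.8620
  Store 1, Cat C: 149×97/384 = 37.6380
  Store 1, Cat D: 149×100/384 = 38.8021
  Store 2, Cat A: 109×92/384 = 26.1146
  Store 2, Cat B: 109×95/384 = 26.9661
  Store 2, Cat C: 109×97/384 = 27.5339
  Store 2, Cat D: 109×100/384 = 28.3854
  Store 3, Cat A: 126×92/384 = 30.1875
  Store 3, Cat B: 126×95/384 = 31.1719
  Store 3, Cat C: 126×97/384 = 31.8281
  Store 3, Cat D: 126×100/384 = 32.8125
Contributions (O − E)²/E:
  (37 − 35.6979)²/35.6979 = 0.0475
  (37 − 36.8620)²/36.8620 = 0.0005
  (30 − 37.6380)²/37.6380 = 1.5500
  (45 − 38.8021)²/38.8021 = 0.9900
  (17 − 26.1146)²/26.1146 = 3.1812
  (34 − 26.9661)²/26.9661 = 1.8347
  (24 − 27.5339)²/27.5339 = 0.4536
  (34 − 28.3854)²/28.3854 = 1.1106
  (38 − 30.1875)²/30.1875 = 2.0219
  (24 − 31.1719)²/31.1719 = 1.6501
  (43 − 31.8281)²/31.8281 = 3.9214
  (21 − 32.8125)²/32.8125 = 4.2525
χ² = 0.0475 + 0.0005 + 1.5500 + 0.9900 + 3.1812 + 1.8347 + 0.4536 + 1.1106 + 2.0219 + 1.6501 + 3.9214 + 4.2525 = 21.014
df = (3−1)(4−1) = 6. Since 21.014 > 16.812, reject the null hypothesis of independence at α = 0.01.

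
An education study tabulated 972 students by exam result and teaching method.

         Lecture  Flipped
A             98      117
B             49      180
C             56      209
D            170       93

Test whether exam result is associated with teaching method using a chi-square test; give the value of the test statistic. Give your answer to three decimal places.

142.663

Row totals: 215, 229, 265, 263. Column totals: 373, 599. Grand total N = 972.
Expected counts (row total × column total / N):
  A, Lecture: 215×373/972 = 82.5051
  A, Flipped: 215×599/972 = 132.4949
  B, Lecture: 229×373/972 = 87.8776
  B, Flipped: 229×599/972 = 141.1224
  C, Lecture: 265×373/972 = 101.6924
  C, Flipped: 265×599/972 = 163.3076
  D, Lecture: 263×373/972 = 100.9249
  D, Flipped: 263×599/972 = 162.0751
Contributions (O − E)²/E:
  (98 − 82.5051)²/82.5051 = 2.9100
  (117 − 132.4949)²/132.4949 = 1.8121
  (49 − 87.8776)²/87.8776 = 17.1997
  (180 − 141.1224)²/141.1224 = 10.7103
  (56 − 101.6924)²/101.6924 = 20.5305
  (209 − 163.3076)²/163.3076 = 12.7844
  (170 − 100.9249)²/100.9249 = 47.2764
  (93 − 162.0751)²/162.0751 = 29.4393
χ² = 2.9100 + 1.8121 + 17.1997 + 10.7103 + 20.5305 + 12.7844 + 47.2764 + 29.4393 = 142.663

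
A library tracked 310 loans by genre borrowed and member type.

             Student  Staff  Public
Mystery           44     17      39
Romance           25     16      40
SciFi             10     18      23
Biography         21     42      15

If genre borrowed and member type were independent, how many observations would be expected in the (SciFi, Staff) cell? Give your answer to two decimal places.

Row total (SciFi) = 51; column total (Staff) = 93; grand total N = 310.
Expected count = (row total × column total) / N = 51 × 93 / 310 = 15.30.

15.30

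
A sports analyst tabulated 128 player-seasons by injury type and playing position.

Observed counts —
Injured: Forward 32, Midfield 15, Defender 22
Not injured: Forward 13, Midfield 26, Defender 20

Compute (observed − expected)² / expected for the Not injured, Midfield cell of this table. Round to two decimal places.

Row total (Not injured) = 59; column total (Midfield) = 41; N = 128.
Expected count E = 59 × 41 / 128 = 18.898.
Contribution = (O − E)²/E = (26 − 18.898)² / 18.898 = 2.67.

2.67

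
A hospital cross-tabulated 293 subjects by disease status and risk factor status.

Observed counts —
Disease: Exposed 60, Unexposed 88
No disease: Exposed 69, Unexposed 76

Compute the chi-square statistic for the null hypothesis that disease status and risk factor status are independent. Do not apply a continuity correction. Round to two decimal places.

Row totals: 148, 145. Column totals: 129, 164. Grand total N = 293.
Expected counts (row total × column total / N):
  Disease, Exposed: 148×129/293 = 65.160
  Disease, Unexposed: 148×164/293 = 82.840
  No disease, Exposed: 145×129/293 = 63.840
  No disease, Unexposed: 145×164/293 = 81.160
Contributions (O − E)²/E:
  (60 − 65.160)²/65.160 = 0.4086
  (88 − 82.840)²/82.840 = 0.3214
  (69 − 63.840)²/63.840 = 0.4171
  (76 − 81.160)²/81.160 = 0.3281
χ² = 0.4086 + 0.3214 + 0.4171 + 0.3281 = 1.48

1.48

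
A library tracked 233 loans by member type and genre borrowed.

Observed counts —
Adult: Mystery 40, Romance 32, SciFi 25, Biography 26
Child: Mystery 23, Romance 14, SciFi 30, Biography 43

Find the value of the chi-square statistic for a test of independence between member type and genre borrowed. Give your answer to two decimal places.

15.60

Row totals: 123, 110. Column totals: 63, 46, 55, 69. Grand total N = 233.
Expected counts (row total × column total / N):
  Adult, Mystery: 123×63/233 = 33.258
  Adult, Romance: 123×46/233 = 24.283
  Adult, SciFi: 123×55/233 = 29.034
  Adult, Biography: 123×69/233 = 36.425
  Child, Mystery: 110×63/233 = 29.742
  Child, Romance: 110×46/233 = 21.717
  Child, SciFi: 110×55/233 = 25.966
  Child, Biography: 110×69/233 = 32.575
Contributions (O − E)²/E:
  (40 − 33.258)²/33.258 = 1.3667
  (32 − 24.283)²/24.283 = 2.4524
  (25 − 29.034)²/29.034 = 0.5605
  (26 − 36.425)²/36.425 = 2.9837
  (23 − 29.742)²/29.742 = 1.5283
  (14 − 21.717)²/21.717 = 2.7422
  (30 − 25.966)²/25.966 = 0.6267
  (43 − 32.575)²/32.575 = 3.3363
χ² = 1.3667 + 2.4524 + 0.5605 + 2.9837 + 1.5283 + 2.7422 + 0.6267 + 3.3363 = 15.60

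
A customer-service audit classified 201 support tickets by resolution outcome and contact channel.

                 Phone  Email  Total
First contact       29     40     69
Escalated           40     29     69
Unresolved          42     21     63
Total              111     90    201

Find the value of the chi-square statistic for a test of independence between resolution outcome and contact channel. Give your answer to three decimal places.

Grand total N = 201.
Expected counts (row total × column total / N):
  First contact, Phone: 69×111/201 = 38.1045
  First contact, Email: 69×90/201 = 30.8955
  Escalated, Phone: 69×111/201 = 38.1045
  Escalated, Email: 69×90/201 = 30.8955
  Unresolved, Phone: 63×111/201 = 34.7910
  Unresolved, Email: 63×90/201 = 28.2090
Contributions (O − E)²/E:
  (29 − 38.1045)²/38.1045 = 2.1754
  (40 − 30.8955)²/30.8955 = 2.6830
  (40 − 38.1045)²/38.1045 = 0.0943
  (29 − 30.8955)²/30.8955 = 0.1163
  (42 − 34.7910)²/34.7910 = 1.4938
  (21 − 28.2090)²/28.2090 = 1.8423
χ² = 2.1754 + 2.6830 + 0.0943 + 0.1163 + 1.4938 + 1.8423 = 8.405

8.405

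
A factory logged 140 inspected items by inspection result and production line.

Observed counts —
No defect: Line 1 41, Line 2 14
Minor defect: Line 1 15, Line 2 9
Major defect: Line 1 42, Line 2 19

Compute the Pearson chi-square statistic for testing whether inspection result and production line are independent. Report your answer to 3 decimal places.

1.222

Row totals: 55, 24, 61. Column totals: 98, 42. Grand total N = 140.
Expected counts (row total × column total / N):
  No defect, Line 1: 55×98/140 = 38.5000
  No defect, Line 2: 55×42/140 = 16.5000
  Minor defect, Line 1: 24×98/140 = 16.8000
  Minor defect, Line 2: 24×42/140 = 7.2000
  Major defect, Line 1: 61×98/140 = 42.7000
  Major defect, Line 2: 61×42/140 = 18.3000
Contributions (O − E)²/E:
  (41 − 38.5000)²/38.5000 = 0.1623
  (14 − 16.5000)²/16.5000 = 0.3788
  (15 − 16.8000)²/16.8000 = 0.1929
  (9 − 7.2000)²/7.2000 = 0.4500
  (42 − 42.7000)²/42.7000 = 0.0115
  (19 − 18.3000)²/18.3000 = 0.0268
χ² = 0.1623 + 0.3788 + 0.1929 + 0.4500 + 0.0115 + 0.0268 = 1.222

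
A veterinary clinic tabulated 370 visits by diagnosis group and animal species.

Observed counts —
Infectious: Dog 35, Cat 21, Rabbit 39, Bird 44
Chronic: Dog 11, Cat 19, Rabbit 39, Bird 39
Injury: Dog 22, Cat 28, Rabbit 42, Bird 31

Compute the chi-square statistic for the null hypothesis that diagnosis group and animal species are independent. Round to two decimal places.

Row totals: 139, 108, 123. Column totals: 68, 68, 120, 114. Grand total N = 370.
Expected counts (row total × column total / N):
  Infectious, Dog: 139×68/370 = 25.5459
  Infectious, Cat: 139×68/370 = 25.5459
  Infectious, Rabbit: 139×120/370 = 45.0811
  Infectious, Bird: 139×114/370 = 42.8270
  Chronic, Dog: 108×68/370 = 19.8486
  Chronic, Cat: 108×68/370 = 19.8486
  Chronic, Rabbit: 108×120/370 = 35.0270
  Chronic, Bird: 108×114/370 = 33.2757
  Injury, Dog: 123×68/370 = 22.6054
  Injury, Cat: 123×68/370 = 22.6054
  Injury, Rabbit: 123×120/370 = 39.8919
  Injury, Bird: 123×114/370 = 37.8973
Contributions (O − E)²/E:
  (35 − 25.5459)²/25.5459 = 3.4988
  (21 − 25.5459)²/25.5459 = 0.8089
  (39 − 45.0811)²/45.0811 = 0.8203
  (44 − 42.8270)²/42.8270 = 0.0321
  (11 − 19.8486)²/19.8486 = 3.9447
  (19 − 19.8486)²/19.8486 = 0.0363
  (39 − 35.0270)²/35.0270 = 0.4506
  (39 − 33.2757)²/33.2757 = 0.9847
  (22 − 22.6054)²/22.6054 = 0.0162
  (28 − 22.6054)²/22.6054 = 1.2874
  (42 − 39.8919)²/39.8919 = 0.1114
  (31 − 37.8973)²/37.8973 = 1.2553
χ² = 3.4988 + 0.8089 + 0.8203 + 0.0321 + 3.9447 + 0.0363 + 0.4506 + 0.9847 + 0.0162 + 1.2874 + 0.1114 + 1.2553 = 13.25

13.25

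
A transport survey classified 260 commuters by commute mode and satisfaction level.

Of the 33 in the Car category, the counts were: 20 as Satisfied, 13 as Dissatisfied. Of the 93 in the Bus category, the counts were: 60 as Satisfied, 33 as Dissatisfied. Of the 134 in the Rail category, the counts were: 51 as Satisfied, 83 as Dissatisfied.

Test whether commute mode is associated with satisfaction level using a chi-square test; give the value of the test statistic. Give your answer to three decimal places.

16.951

Row totals: 33, 93, 134. Column totals: 131, 129. Grand total N = 260.
Expected counts (row total × column total / N):
  Car, Satisfied: 33×131/260 = 16.6269
  Car, Dissatisfied: 33×129/260 = 16.3731
  Bus, Satisfied: 93×131/260 = 46.8577
  Bus, Dissatisfied: 93×129/260 = 46.1423
  Rail, Satisfied: 134×131/260 = 67.5154
  Rail, Dissatisfied: 134×129/260 = 66.4846
Contributions (O − E)²/E:
  (20 − 16.6269)²/16.6269 = 0.6843
  (13 − 16.3731)²/16.3731 = 0.6949
  (60 − 46.8577)²/46.8577 = 3.6861
  (33 − 46.1423)²/46.1423 = 3.7432
  (51 − 67.5154)²/67.5154 = 4.0399
  (83 − 66.4846)²/66.4846 = 4.1026
χ² = 0.6843 + 0.6949 + 3.6861 + 3.7432 + 4.0399 + 4.1026 = 16.951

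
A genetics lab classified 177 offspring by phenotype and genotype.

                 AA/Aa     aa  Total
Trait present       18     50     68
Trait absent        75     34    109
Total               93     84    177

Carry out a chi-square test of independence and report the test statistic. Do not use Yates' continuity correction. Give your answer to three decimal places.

30.101

Grand total N = 177.
Expected counts (row total × column total / N):
  Trait present, AA/Aa: 68×93/177 = 35.7288
  Trait present, aa: 68×84/177 = 32.2712
  Trait absent, AA/Aa: 109×93/177 = 57.2712
  Trait absent, aa: 109×84/177 = 51.7288
Contributions (O − E)²/E:
  (18 − 35.7288)²/35.7288 = 8.7971
  (50 − 32.2712)²/32.2712 = 9.7397
  (75 − 57.2712)²/57.2712 = 5.4881
  (34 − 51.7288)²/51.7288 = 6.0761
χ² = 8.7971 + 9.7397 + 5.4881 + 6.0761 = 30.101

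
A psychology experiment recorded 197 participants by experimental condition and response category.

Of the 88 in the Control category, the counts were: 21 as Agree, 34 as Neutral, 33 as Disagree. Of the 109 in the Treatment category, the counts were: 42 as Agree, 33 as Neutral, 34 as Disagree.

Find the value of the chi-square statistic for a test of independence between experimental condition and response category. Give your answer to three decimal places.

4.846

Row totals: 88, 109. Column totals: 63, 67, 67. Grand total N = 197.
Expected counts (row total × column total / N):
  Control, Agree: 88×63/197 = 28.1421
  Control, Neutral: 88×67/197 = 29.9289
  Control, Disagree: 88×67/197 = 29.9289
  Treatment, Agree: 109×63/197 = 34.8579
  Treatment, Neutral: 109×67/197 = 37.0711
  Treatment, Disagree: 109×67/197 = 37.0711
Contributions (O − E)²/E:
  (21 − 28.1421)²/28.1421 = 1.8126
  (34 − 29.9289)²/29.9289 = 0.5538
  (33 − 29.9289)²/29.9289 = 0.3151
  (42 − 34.8579)²/34.8579 = 1.4634
  (33 − 37.0711)²/37.0711 = 0.4471
  (34 − 37.0711)²/37.0711 = 0.2544
χ² = 1.8126 + 0.5538 + 0.3151 + 1.4634 + 0.4471 + 0.2544 = 4.846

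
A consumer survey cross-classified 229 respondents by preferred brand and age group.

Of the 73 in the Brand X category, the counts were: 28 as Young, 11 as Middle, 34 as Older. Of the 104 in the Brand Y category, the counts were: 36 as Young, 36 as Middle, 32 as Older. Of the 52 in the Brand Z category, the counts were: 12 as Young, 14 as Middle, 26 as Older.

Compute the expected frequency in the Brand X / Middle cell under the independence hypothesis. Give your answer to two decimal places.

19.45

Row total (Brand X) = 73; column total (Middle) = 61; grand total N = 229.
Expected count = (row total × column total) / N = 73 × 61 / 229 = 19.45.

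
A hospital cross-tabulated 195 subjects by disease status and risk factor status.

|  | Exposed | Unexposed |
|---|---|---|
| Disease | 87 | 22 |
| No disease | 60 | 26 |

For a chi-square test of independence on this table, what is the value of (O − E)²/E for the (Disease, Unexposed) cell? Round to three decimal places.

Row total (Disease) = 109; column total (Unexposed) = 48; N = 195.
Expected count E = 109 × 48 / 195 = 26.8308.
Contribution = (O − E)²/E = (22 − 26.8308)² / 26.8308 = 0.870.

0.870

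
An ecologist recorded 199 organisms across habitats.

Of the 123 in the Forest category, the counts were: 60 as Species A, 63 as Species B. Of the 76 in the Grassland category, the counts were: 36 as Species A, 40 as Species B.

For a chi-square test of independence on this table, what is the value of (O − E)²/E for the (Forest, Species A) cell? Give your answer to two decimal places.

Row total (Forest) = 123; column total (Species A) = 96; N = 199.
Expected count E = 123 × 96 / 199 = 59.337.
Contribution = (O − E)²/E = (60 − 59.337)² / 59.337 = 0.01.

0.01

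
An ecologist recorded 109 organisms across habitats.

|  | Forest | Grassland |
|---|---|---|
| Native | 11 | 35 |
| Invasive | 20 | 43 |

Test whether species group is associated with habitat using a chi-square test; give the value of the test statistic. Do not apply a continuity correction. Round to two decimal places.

Row totals: 46, 63. Column totals: 31, 78. Grand total N = 109.
Expected counts (row total × column total / N):
  Native, Forest: 46×31/109 = 13.083
  Native, Grassland: 46×78/109 = 32.917
  Invasive, Forest: 63×31/109 = 17.917
  Invasive, Grassland: 63×78/109 = 45.083
Contributions (O − E)²/E:
  (11 − 13.083)²/13.083 = 0.3316
  (35 − 32.917)²/32.917 = 0.1318
  (20 − 17.917)²/17.917 = 0.2422
  (43 − 45.083)²/45.083 = 0.0962
χ² = 0.3316 + 0.1318 + 0.2422 + 0.0962 = 0.80

0.80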